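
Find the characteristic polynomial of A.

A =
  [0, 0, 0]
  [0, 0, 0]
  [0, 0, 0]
x^3

Expanding det(x·I − A) (e.g. by cofactor expansion or by noting that A is similar to its Jordan form J, which has the same characteristic polynomial as A) gives
  χ_A(x) = x^3
which factors as x^3. The eigenvalues (with algebraic multiplicities) are λ = 0 with multiplicity 3.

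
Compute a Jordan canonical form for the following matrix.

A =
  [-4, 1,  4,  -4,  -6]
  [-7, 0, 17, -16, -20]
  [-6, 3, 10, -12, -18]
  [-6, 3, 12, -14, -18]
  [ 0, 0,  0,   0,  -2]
J_3(-2) ⊕ J_1(-2) ⊕ J_1(-2)

The characteristic polynomial is
  det(x·I − A) = x^5 + 10*x^4 + 40*x^3 + 80*x^2 + 80*x + 32 = (x + 2)^5

Eigenvalues and multiplicities (the geometric multiplicity of λ is n − rank(A − λI), which equals the number of Jordan blocks for λ):
  λ = -2: algebraic multiplicity = 5, geometric multiplicity = 3

Determining the block sizes for each eigenvalue:
  λ = -2: with am = 5 and gm = 3, the partition is not yet determined (e.g. several partitions of 5 into 3 parts exist). Let N = A − (-2)·I. Computing rank(N^1) = 2, rank(N^2) = 1, rank(N^3) = 0; the number of blocks of size ≥ j is rank(N^{j−1}) − rank(N^j), giving [3, 1, 1]. So we have 1 block(s) of size 3, 2 block(s) of size 1 → block sizes [3, 1, 1]

Assembling the blocks gives a Jordan form
J =
  [-2,  1,  0,  0,  0]
  [ 0, -2,  1,  0,  0]
  [ 0,  0, -2,  0,  0]
  [ 0,  0,  0, -2,  0]
  [ 0,  0,  0,  0, -2]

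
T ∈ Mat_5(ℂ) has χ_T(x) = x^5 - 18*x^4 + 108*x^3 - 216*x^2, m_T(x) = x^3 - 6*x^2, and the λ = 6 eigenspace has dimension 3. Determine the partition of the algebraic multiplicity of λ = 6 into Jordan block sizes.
Block sizes for λ = 6: [1, 1, 1]

Step 1 — from the characteristic polynomial, algebraic multiplicity of λ = 6 is 3. From dim ker(T − (6)·I) = 3, there are exactly 3 Jordan blocks for λ = 6.
Step 2 — from the minimal polynomial, the factor (x − 6) tells us the largest block for λ = 6 has size 1.
Step 3 — with total size 3, 3 blocks, and largest block 1, the block sizes (in nonincreasing order) are [1, 1, 1].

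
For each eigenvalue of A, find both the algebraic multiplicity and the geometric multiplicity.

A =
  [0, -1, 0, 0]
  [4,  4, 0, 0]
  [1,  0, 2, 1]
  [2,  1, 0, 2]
λ = 2: alg = 4, geom = 2

Step 1 — factor the characteristic polynomial to read off the algebraic multiplicities:
  χ_A(x) = (x - 2)^4

Step 2 — compute geometric multiplicities via the rank-nullity identity g(λ) = n − rank(A − λI):
  rank(A − (2)·I) = 2, so dim ker(A − (2)·I) = n − 2 = 2

Summary:
  λ = 2: algebraic multiplicity = 4, geometric multiplicity = 2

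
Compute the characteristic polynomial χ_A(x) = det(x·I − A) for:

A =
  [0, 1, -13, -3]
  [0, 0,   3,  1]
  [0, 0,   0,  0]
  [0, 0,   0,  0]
x^4

Expanding det(x·I − A) (e.g. by cofactor expansion or by noting that A is similar to its Jordan form J, which has the same characteristic polynomial as A) gives
  χ_A(x) = x^4
which factors as x^4. The eigenvalues (with algebraic multiplicities) are λ = 0 with multiplicity 4.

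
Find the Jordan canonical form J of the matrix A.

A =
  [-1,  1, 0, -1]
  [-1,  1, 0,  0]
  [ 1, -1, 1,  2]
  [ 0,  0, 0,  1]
J_2(0) ⊕ J_2(1)

The characteristic polynomial is
  det(x·I − A) = x^4 - 2*x^3 + x^2 = x^2*(x - 1)^2

Eigenvalues and multiplicities (the geometric multiplicity of λ is n − rank(A − λI), which equals the number of Jordan blocks for λ):
  λ = 0: algebraic multiplicity = 2, geometric multiplicity = 1
  λ = 1: algebraic multiplicity = 2, geometric multiplicity = 1

Determining the block sizes for each eigenvalue:
  λ = 0: one block (gm = 1), so the single block has size am = 2 → block sizes [2]
  λ = 1: one block (gm = 1), so the single block has size am = 2 → block sizes [2]

Assembling the blocks gives a Jordan form
J =
  [0, 1, 0, 0]
  [0, 0, 0, 0]
  [0, 0, 1, 1]
  [0, 0, 0, 1]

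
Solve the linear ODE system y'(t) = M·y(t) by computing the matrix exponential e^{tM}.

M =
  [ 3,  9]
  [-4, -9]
e^{tM} =
  [6*t*exp(-3*t) + exp(-3*t), 9*t*exp(-3*t)]
  [-4*t*exp(-3*t), -6*t*exp(-3*t) + exp(-3*t)]

Strategy: write M = P · J · P⁻¹ where J is a Jordan canonical form, so e^{tM} = P · e^{tJ} · P⁻¹, and e^{tJ} can be computed block-by-block.

M has Jordan form
J =
  [-3,  1]
  [ 0, -3]
(up to reordering of blocks).

Per-block formulas:
  For a 2×2 Jordan block J_2(-3): exp(t · J_2(-3)) = e^(-3t)·(I + t·N), where N is the 2×2 nilpotent shift.

After assembling e^{tJ} and conjugating by P, we get:

e^{tM} =
  [6*t*exp(-3*t) + exp(-3*t), 9*t*exp(-3*t)]
  [-4*t*exp(-3*t), -6*t*exp(-3*t) + exp(-3*t)]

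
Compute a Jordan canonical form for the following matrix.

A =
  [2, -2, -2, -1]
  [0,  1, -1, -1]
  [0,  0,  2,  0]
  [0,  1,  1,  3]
J_3(2) ⊕ J_1(2)

The characteristic polynomial is
  det(x·I − A) = x^4 - 8*x^3 + 24*x^2 - 32*x + 16 = (x - 2)^4

Eigenvalues and multiplicities (the geometric multiplicity of λ is n − rank(A − λI), which equals the number of Jordan blocks for λ):
  λ = 2: algebraic multiplicity = 4, geometric multiplicity = 2

Determining the block sizes for each eigenvalue:
  λ = 2: with am = 4 and gm = 2, the partition is not yet determined (e.g. several partitions of 4 into 2 parts exist). Let N = A − (2)·I. Computing rank(N^1) = 2, rank(N^2) = 1, rank(N^3) = 0; the number of blocks of size ≥ j is rank(N^{j−1}) − rank(N^j), giving [2, 1, 1]. So we have 1 block(s) of size 3, 1 block(s) of size 1 → block sizes [3, 1]

Assembling the blocks gives a Jordan form
J =
  [2, 1, 0, 0]
  [0, 2, 1, 0]
  [0, 0, 2, 0]
  [0, 0, 0, 2]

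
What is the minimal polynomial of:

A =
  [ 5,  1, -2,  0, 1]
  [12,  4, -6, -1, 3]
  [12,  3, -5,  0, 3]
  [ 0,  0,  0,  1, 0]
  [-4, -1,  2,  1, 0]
x^2 - 2*x + 1

The characteristic polynomial is χ_A(x) = (x - 1)^5, so the eigenvalues are known. The minimal polynomial is
  m_A(x) = Π_λ (x − λ)^{k_λ}
where k_λ is the size of the *largest* Jordan block for λ (equivalently, the smallest k with (A − λI)^k v = 0 for every generalised eigenvector v of λ).

  λ = 1: largest Jordan block has size 2, contributing (x − 1)^2

So m_A(x) = (x - 1)^2 = x^2 - 2*x + 1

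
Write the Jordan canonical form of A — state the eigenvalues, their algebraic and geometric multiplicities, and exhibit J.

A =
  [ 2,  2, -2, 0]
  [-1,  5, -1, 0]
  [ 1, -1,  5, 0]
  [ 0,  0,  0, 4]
J_2(4) ⊕ J_1(4) ⊕ J_1(4)

The characteristic polynomial is
  det(x·I − A) = x^4 - 16*x^3 + 96*x^2 - 256*x + 256 = (x - 4)^4

Eigenvalues and multiplicities (the geometric multiplicity of λ is n − rank(A − λI), which equals the number of Jordan blocks for λ):
  λ = 4: algebraic multiplicity = 4, geometric multiplicity = 3

Determining the block sizes for each eigenvalue:
  λ = 4: 3 blocks summing to 4 forces exactly one block of size 2 and the rest size 1 → block sizes [2, 1, 1]

Assembling the blocks gives a Jordan form
J =
  [4, 1, 0, 0]
  [0, 4, 0, 0]
  [0, 0, 4, 0]
  [0, 0, 0, 4]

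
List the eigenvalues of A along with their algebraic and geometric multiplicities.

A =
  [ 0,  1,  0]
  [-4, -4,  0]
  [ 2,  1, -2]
λ = -2: alg = 3, geom = 2

Step 1 — factor the characteristic polynomial to read off the algebraic multiplicities:
  χ_A(x) = (x + 2)^3

Step 2 — compute geometric multiplicities via the rank-nullity identity g(λ) = n − rank(A − λI):
  rank(A − (-2)·I) = 1, so dim ker(A − (-2)·I) = n − 1 = 2

Summary:
  λ = -2: algebraic multiplicity = 3, geometric multiplicity = 2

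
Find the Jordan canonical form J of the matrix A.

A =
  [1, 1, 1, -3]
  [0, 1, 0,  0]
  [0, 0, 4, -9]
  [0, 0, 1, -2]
J_2(1) ⊕ J_2(1)

The characteristic polynomial is
  det(x·I − A) = x^4 - 4*x^3 + 6*x^2 - 4*x + 1 = (x - 1)^4

Eigenvalues and multiplicities (the geometric multiplicity of λ is n − rank(A − λI), which equals the number of Jordan blocks for λ):
  λ = 1: algebraic multiplicity = 4, geometric multiplicity = 2

Determining the block sizes for each eigenvalue:
  λ = 1: with am = 4 and gm = 2, the partition is not yet determined (e.g. several partitions of 4 into 2 parts exist). Let N = A − (1)·I. Computing rank(N^1) = 2, rank(N^2) = 0; the number of blocks of size ≥ j is rank(N^{j−1}) − rank(N^j), giving [2, 2]. So we have 2 block(s) of size 2 → block sizes [2, 2]

Assembling the blocks gives a Jordan form
J =
  [1, 1, 0, 0]
  [0, 1, 0, 0]
  [0, 0, 1, 1]
  [0, 0, 0, 1]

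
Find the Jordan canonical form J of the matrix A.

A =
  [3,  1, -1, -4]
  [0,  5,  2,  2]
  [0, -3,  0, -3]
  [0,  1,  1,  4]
J_3(3) ⊕ J_1(3)

The characteristic polynomial is
  det(x·I − A) = x^4 - 12*x^3 + 54*x^2 - 108*x + 81 = (x - 3)^4

Eigenvalues and multiplicities (the geometric multiplicity of λ is n − rank(A − λI), which equals the number of Jordan blocks for λ):
  λ = 3: algebraic multiplicity = 4, geometric multiplicity = 2

Determining the block sizes for each eigenvalue:
  λ = 3: with am = 4 and gm = 2, the partition is not yet determined (e.g. several partitions of 4 into 2 parts exist). Let N = A − (3)·I. Computing rank(N^1) = 2, rank(N^2) = 1, rank(N^3) = 0; the number of blocks of size ≥ j is rank(N^{j−1}) − rank(N^j), giving [2, 1, 1]. So we have 1 block(s) of size 3, 1 block(s) of size 1 → block sizes [3, 1]

Assembling the blocks gives a Jordan form
J =
  [3, 1, 0, 0]
  [0, 3, 1, 0]
  [0, 0, 3, 0]
  [0, 0, 0, 3]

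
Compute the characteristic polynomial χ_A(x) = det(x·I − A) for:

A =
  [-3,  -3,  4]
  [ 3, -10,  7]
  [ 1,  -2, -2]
x^3 + 15*x^2 + 75*x + 125

Expanding det(x·I − A) (e.g. by cofactor expansion or by noting that A is similar to its Jordan form J, which has the same characteristic polynomial as A) gives
  χ_A(x) = x^3 + 15*x^2 + 75*x + 125
which factors as (x + 5)^3. The eigenvalues (with algebraic multiplicities) are λ = -5 with multiplicity 3.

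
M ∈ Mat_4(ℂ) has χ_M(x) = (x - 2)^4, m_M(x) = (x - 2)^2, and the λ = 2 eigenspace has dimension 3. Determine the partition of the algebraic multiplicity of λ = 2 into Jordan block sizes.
Block sizes for λ = 2: [2, 1, 1]

Step 1 — from the characteristic polynomial, algebraic multiplicity of λ = 2 is 4. From dim ker(M − (2)·I) = 3, there are exactly 3 Jordan blocks for λ = 2.
Step 2 — from the minimal polynomial, the factor (x − 2)^2 tells us the largest block for λ = 2 has size 2.
Step 3 — with total size 4, 3 blocks, and largest block 2, the block sizes (in nonincreasing order) are [2, 1, 1].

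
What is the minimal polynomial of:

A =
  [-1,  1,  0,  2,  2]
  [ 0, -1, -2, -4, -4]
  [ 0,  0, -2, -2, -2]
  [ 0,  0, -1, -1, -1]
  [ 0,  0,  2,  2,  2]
x^3 + 2*x^2 + x

The characteristic polynomial is χ_A(x) = x^2*(x + 1)^3, so the eigenvalues are known. The minimal polynomial is
  m_A(x) = Π_λ (x − λ)^{k_λ}
where k_λ is the size of the *largest* Jordan block for λ (equivalently, the smallest k with (A − λI)^k v = 0 for every generalised eigenvector v of λ).

  λ = -1: largest Jordan block has size 2, contributing (x + 1)^2
  λ = 0: largest Jordan block has size 1, contributing (x − 0)

So m_A(x) = x*(x + 1)^2 = x^3 + 2*x^2 + x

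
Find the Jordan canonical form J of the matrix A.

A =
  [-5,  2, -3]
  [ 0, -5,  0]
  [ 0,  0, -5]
J_2(-5) ⊕ J_1(-5)

The characteristic polynomial is
  det(x·I − A) = x^3 + 15*x^2 + 75*x + 125 = (x + 5)^3

Eigenvalues and multiplicities (the geometric multiplicity of λ is n − rank(A − λI), which equals the number of Jordan blocks for λ):
  λ = -5: algebraic multiplicity = 3, geometric multiplicity = 2

Determining the block sizes for each eigenvalue:
  λ = -5: 2 blocks summing to 3 forces exactly one block of size 2 and the rest size 1 → block sizes [2, 1]

Assembling the blocks gives a Jordan form
J =
  [-5,  1,  0]
  [ 0, -5,  0]
  [ 0,  0, -5]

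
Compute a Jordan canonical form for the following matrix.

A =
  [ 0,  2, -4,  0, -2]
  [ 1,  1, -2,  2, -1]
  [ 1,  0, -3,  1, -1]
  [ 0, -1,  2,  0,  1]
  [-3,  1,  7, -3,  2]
J_3(0) ⊕ J_2(0)

The characteristic polynomial is
  det(x·I − A) = x^5

Eigenvalues and multiplicities (the geometric multiplicity of λ is n − rank(A − λI), which equals the number of Jordan blocks for λ):
  λ = 0: algebraic multiplicity = 5, geometric multiplicity = 2

Determining the block sizes for each eigenvalue:
  λ = 0: with am = 5 and gm = 2, the partition is not yet determined (e.g. several partitions of 5 into 2 parts exist). Let N = A − (0)·I. Computing rank(N^1) = 3, rank(N^2) = 1, rank(N^3) = 0; the number of blocks of size ≥ j is rank(N^{j−1}) − rank(N^j), giving [2, 2, 1]. So we have 1 block(s) of size 3, 1 block(s) of size 2 → block sizes [3, 2]

Assembling the blocks gives a Jordan form
J =
  [0, 1, 0, 0, 0]
  [0, 0, 1, 0, 0]
  [0, 0, 0, 0, 0]
  [0, 0, 0, 0, 1]
  [0, 0, 0, 0, 0]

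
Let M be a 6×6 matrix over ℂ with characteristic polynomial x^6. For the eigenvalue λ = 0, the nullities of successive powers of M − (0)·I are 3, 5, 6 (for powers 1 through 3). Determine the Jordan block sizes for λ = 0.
Block sizes for λ = 0: [3, 2, 1]

From the dimensions of kernels of powers, the number of Jordan blocks of size at least j is d_j − d_{j−1} where d_j = dim ker(N^j) (with d_0 = 0). Computing the differences gives [3, 2, 1].
The number of blocks of size exactly k is (#blocks of size ≥ k) − (#blocks of size ≥ k + 1), so the partition is: 1 block(s) of size 1, 1 block(s) of size 2, 1 block(s) of size 3.
In nonincreasing order the block sizes are [3, 2, 1].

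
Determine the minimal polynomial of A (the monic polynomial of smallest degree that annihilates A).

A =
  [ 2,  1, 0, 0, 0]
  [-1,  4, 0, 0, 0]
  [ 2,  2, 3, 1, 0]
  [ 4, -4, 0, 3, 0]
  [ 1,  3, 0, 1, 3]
x^2 - 6*x + 9

The characteristic polynomial is χ_A(x) = (x - 3)^5, so the eigenvalues are known. The minimal polynomial is
  m_A(x) = Π_λ (x − λ)^{k_λ}
where k_λ is the size of the *largest* Jordan block for λ (equivalently, the smallest k with (A − λI)^k v = 0 for every generalised eigenvector v of λ).

  λ = 3: largest Jordan block has size 2, contributing (x − 3)^2

So m_A(x) = (x - 3)^2 = x^2 - 6*x + 9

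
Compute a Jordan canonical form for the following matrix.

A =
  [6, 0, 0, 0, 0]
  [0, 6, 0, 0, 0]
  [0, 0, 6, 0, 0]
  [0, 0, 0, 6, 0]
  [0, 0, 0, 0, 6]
J_1(6) ⊕ J_1(6) ⊕ J_1(6) ⊕ J_1(6) ⊕ J_1(6)

The characteristic polynomial is
  det(x·I − A) = x^5 - 30*x^4 + 360*x^3 - 2160*x^2 + 6480*x - 7776 = (x - 6)^5

Eigenvalues and multiplicities (the geometric multiplicity of λ is n − rank(A − λI), which equals the number of Jordan blocks for λ):
  λ = 6: algebraic multiplicity = 5, geometric multiplicity = 5

Determining the block sizes for each eigenvalue:
  λ = 6: gm = am = 5, so every block has size 1 → block sizes [1, 1, 1, 1, 1]

Assembling the blocks gives a Jordan form
J =
  [6, 0, 0, 0, 0]
  [0, 6, 0, 0, 0]
  [0, 0, 6, 0, 0]
  [0, 0, 0, 6, 0]
  [0, 0, 0, 0, 6]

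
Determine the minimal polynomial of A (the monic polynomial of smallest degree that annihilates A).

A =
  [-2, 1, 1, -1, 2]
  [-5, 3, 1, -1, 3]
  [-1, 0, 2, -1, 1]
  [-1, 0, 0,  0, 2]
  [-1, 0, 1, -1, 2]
x^3 - 3*x^2 + 3*x - 1

The characteristic polynomial is χ_A(x) = (x - 1)^5, so the eigenvalues are known. The minimal polynomial is
  m_A(x) = Π_λ (x − λ)^{k_λ}
where k_λ is the size of the *largest* Jordan block for λ (equivalently, the smallest k with (A − λI)^k v = 0 for every generalised eigenvector v of λ).

  λ = 1: largest Jordan block has size 3, contributing (x − 1)^3

So m_A(x) = (x - 1)^3 = x^3 - 3*x^2 + 3*x - 1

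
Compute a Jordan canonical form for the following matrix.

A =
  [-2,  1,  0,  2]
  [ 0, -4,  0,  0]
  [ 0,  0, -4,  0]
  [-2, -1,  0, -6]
J_2(-4) ⊕ J_1(-4) ⊕ J_1(-4)

The characteristic polynomial is
  det(x·I − A) = x^4 + 16*x^3 + 96*x^2 + 256*x + 256 = (x + 4)^4

Eigenvalues and multiplicities (the geometric multiplicity of λ is n − rank(A − λI), which equals the number of Jordan blocks for λ):
  λ = -4: algebraic multiplicity = 4, geometric multiplicity = 3

Determining the block sizes for each eigenvalue:
  λ = -4: 3 blocks summing to 4 forces exactly one block of size 2 and the rest size 1 → block sizes [2, 1, 1]

Assembling the blocks gives a Jordan form
J =
  [-4,  1,  0,  0]
  [ 0, -4,  0,  0]
  [ 0,  0, -4,  0]
  [ 0,  0,  0, -4]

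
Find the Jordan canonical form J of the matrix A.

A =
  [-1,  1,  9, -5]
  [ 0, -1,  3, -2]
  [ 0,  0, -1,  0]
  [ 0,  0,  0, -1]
J_3(-1) ⊕ J_1(-1)

The characteristic polynomial is
  det(x·I − A) = x^4 + 4*x^3 + 6*x^2 + 4*x + 1 = (x + 1)^4

Eigenvalues and multiplicities (the geometric multiplicity of λ is n − rank(A − λI), which equals the number of Jordan blocks for λ):
  λ = -1: algebraic multiplicity = 4, geometric multiplicity = 2

Determining the block sizes for each eigenvalue:
  λ = -1: with am = 4 and gm = 2, the partition is not yet determined (e.g. several partitions of 4 into 2 parts exist). Let N = A − (-1)·I. Computing rank(N^1) = 2, rank(N^2) = 1, rank(N^3) = 0; the number of blocks of size ≥ j is rank(N^{j−1}) − rank(N^j), giving [2, 1, 1]. So we have 1 block(s) of size 3, 1 block(s) of size 1 → block sizes [3, 1]

Assembling the blocks gives a Jordan form
J =
  [-1,  1,  0,  0]
  [ 0, -1,  1,  0]
  [ 0,  0, -1,  0]
  [ 0,  0,  0, -1]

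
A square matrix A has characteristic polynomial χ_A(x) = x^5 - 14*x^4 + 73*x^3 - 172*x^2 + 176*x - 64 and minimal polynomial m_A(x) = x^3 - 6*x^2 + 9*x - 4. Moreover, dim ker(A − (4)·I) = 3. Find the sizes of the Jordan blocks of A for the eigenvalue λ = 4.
Block sizes for λ = 4: [1, 1, 1]

Step 1 — from the characteristic polynomial, algebraic multiplicity of λ = 4 is 3. From dim ker(A − (4)·I) = 3, there are exactly 3 Jordan blocks for λ = 4.
Step 2 — from the minimal polynomial, the factor (x − 4) tells us the largest block for λ = 4 has size 1.
Step 3 — with total size 3, 3 blocks, and largest block 1, the block sizes (in nonincreasing order) are [1, 1, 1].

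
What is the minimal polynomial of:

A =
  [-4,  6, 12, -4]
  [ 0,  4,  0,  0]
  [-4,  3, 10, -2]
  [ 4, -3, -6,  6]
x^2 - 8*x + 16

The characteristic polynomial is χ_A(x) = (x - 4)^4, so the eigenvalues are known. The minimal polynomial is
  m_A(x) = Π_λ (x − λ)^{k_λ}
where k_λ is the size of the *largest* Jordan block for λ (equivalently, the smallest k with (A − λI)^k v = 0 for every generalised eigenvector v of λ).

  λ = 4: largest Jordan block has size 2, contributing (x − 4)^2

So m_A(x) = (x - 4)^2 = x^2 - 8*x + 16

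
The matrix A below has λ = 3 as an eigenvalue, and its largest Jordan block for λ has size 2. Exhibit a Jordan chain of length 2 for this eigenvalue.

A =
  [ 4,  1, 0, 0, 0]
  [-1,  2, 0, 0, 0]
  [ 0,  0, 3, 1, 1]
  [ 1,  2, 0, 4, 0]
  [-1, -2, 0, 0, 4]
A Jordan chain for λ = 3 of length 2:
v_1 = (1, -1, 0, 1, -1)ᵀ
v_2 = (1, 0, 0, 0, 0)ᵀ

Let N = A − (3)·I. We want v_2 with N^2 v_2 = 0 but N^1 v_2 ≠ 0; then v_{j-1} := N · v_j for j = 2, …, 2.

Pick v_2 = (1, 0, 0, 0, 0)ᵀ.
Then v_1 = N · v_2 = (1, -1, 0, 1, -1)ᵀ.

Sanity check: (A − (3)·I) v_1 = (0, 0, 0, 0, 0)ᵀ = 0. ✓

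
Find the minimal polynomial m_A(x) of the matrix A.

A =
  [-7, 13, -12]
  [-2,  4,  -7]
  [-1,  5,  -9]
x^3 + 12*x^2 + 48*x + 64

The characteristic polynomial is χ_A(x) = (x + 4)^3, so the eigenvalues are known. The minimal polynomial is
  m_A(x) = Π_λ (x − λ)^{k_λ}
where k_λ is the size of the *largest* Jordan block for λ (equivalently, the smallest k with (A − λI)^k v = 0 for every generalised eigenvector v of λ).

  λ = -4: largest Jordan block has size 3, contributing (x + 4)^3

So m_A(x) = (x + 4)^3 = x^3 + 12*x^2 + 48*x + 64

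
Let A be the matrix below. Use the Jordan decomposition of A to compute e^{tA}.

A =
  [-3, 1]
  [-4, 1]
e^{tA} =
  [-2*t*exp(-t) + exp(-t), t*exp(-t)]
  [-4*t*exp(-t), 2*t*exp(-t) + exp(-t)]

Strategy: write A = P · J · P⁻¹ where J is a Jordan canonical form, so e^{tA} = P · e^{tJ} · P⁻¹, and e^{tJ} can be computed block-by-block.

A has Jordan form
J =
  [-1,  1]
  [ 0, -1]
(up to reordering of blocks).

Per-block formulas:
  For a 2×2 Jordan block J_2(-1): exp(t · J_2(-1)) = e^(-1t)·(I + t·N), where N is the 2×2 nilpotent shift.

After assembling e^{tJ} and conjugating by P, we get:

e^{tA} =
  [-2*t*exp(-t) + exp(-t), t*exp(-t)]
  [-4*t*exp(-t), 2*t*exp(-t) + exp(-t)]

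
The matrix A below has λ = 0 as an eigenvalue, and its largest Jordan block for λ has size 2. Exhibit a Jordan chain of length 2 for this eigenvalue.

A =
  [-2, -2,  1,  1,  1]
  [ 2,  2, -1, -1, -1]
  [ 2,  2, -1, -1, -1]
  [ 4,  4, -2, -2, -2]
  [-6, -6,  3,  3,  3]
A Jordan chain for λ = 0 of length 2:
v_1 = (-2, 2, 2, 4, -6)ᵀ
v_2 = (1, 0, 0, 0, 0)ᵀ

Let N = A − (0)·I. We want v_2 with N^2 v_2 = 0 but N^1 v_2 ≠ 0; then v_{j-1} := N · v_j for j = 2, …, 2.

Pick v_2 = (1, 0, 0, 0, 0)ᵀ.
Then v_1 = N · v_2 = (-2, 2, 2, 4, -6)ᵀ.

Sanity check: (A − (0)·I) v_1 = (0, 0, 0, 0, 0)ᵀ = 0. ✓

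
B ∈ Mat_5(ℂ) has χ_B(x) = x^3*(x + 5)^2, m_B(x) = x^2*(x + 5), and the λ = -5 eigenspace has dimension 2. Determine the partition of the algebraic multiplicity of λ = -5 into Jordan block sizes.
Block sizes for λ = -5: [1, 1]

Step 1 — from the characteristic polynomial, algebraic multiplicity of λ = -5 is 2. From dim ker(B − (-5)·I) = 2, there are exactly 2 Jordan blocks for λ = -5.
Step 2 — from the minimal polynomial, the factor (x + 5) tells us the largest block for λ = -5 has size 1.
Step 3 — with total size 2, 2 blocks, and largest block 1, the block sizes (in nonincreasing order) are [1, 1].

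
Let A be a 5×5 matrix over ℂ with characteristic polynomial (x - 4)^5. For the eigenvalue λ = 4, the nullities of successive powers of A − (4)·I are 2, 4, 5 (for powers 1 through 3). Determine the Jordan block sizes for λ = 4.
Block sizes for λ = 4: [3, 2]

From the dimensions of kernels of powers, the number of Jordan blocks of size at least j is d_j − d_{j−1} where d_j = dim ker(N^j) (with d_0 = 0). Computing the differences gives [2, 2, 1].
The number of blocks of size exactly k is (#blocks of size ≥ k) − (#blocks of size ≥ k + 1), so the partition is: 1 block(s) of size 2, 1 block(s) of size 3.
In nonincreasing order the block sizes are [3, 2].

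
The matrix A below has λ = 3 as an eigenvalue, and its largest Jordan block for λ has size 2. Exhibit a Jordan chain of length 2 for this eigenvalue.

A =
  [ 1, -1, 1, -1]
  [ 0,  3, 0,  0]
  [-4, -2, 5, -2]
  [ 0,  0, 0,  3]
A Jordan chain for λ = 3 of length 2:
v_1 = (-2, 0, -4, 0)ᵀ
v_2 = (1, 0, 0, 0)ᵀ

Let N = A − (3)·I. We want v_2 with N^2 v_2 = 0 but N^1 v_2 ≠ 0; then v_{j-1} := N · v_j for j = 2, …, 2.

Pick v_2 = (1, 0, 0, 0)ᵀ.
Then v_1 = N · v_2 = (-2, 0, -4, 0)ᵀ.

Sanity check: (A − (3)·I) v_1 = (0, 0, 0, 0)ᵀ = 0. ✓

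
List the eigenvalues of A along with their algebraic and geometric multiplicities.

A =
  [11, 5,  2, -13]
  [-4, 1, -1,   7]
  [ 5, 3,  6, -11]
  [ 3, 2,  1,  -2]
λ = 4: alg = 4, geom = 2

Step 1 — factor the characteristic polynomial to read off the algebraic multiplicities:
  χ_A(x) = (x - 4)^4

Step 2 — compute geometric multiplicities via the rank-nullity identity g(λ) = n − rank(A − λI):
  rank(A − (4)·I) = 2, so dim ker(A − (4)·I) = n − 2 = 2

Summary:
  λ = 4: algebraic multiplicity = 4, geometric multiplicity = 2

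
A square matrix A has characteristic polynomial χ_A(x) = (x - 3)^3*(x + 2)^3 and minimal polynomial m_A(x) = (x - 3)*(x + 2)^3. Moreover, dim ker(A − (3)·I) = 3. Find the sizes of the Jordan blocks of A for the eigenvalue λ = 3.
Block sizes for λ = 3: [1, 1, 1]

Step 1 — from the characteristic polynomial, algebraic multiplicity of λ = 3 is 3. From dim ker(A − (3)·I) = 3, there are exactly 3 Jordan blocks for λ = 3.
Step 2 — from the minimal polynomial, the factor (x − 3) tells us the largest block for λ = 3 has size 1.
Step 3 — with total size 3, 3 blocks, and largest block 1, the block sizes (in nonincreasing order) are [1, 1, 1].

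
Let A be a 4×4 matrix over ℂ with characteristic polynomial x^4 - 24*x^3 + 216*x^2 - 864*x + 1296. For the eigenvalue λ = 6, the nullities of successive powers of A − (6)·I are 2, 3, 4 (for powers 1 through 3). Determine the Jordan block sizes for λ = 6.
Block sizes for λ = 6: [3, 1]

From the dimensions of kernels of powers, the number of Jordan blocks of size at least j is d_j − d_{j−1} where d_j = dim ker(N^j) (with d_0 = 0). Computing the differences gives [2, 1, 1].
The number of blocks of size exactly k is (#blocks of size ≥ k) − (#blocks of size ≥ k + 1), so the partition is: 1 block(s) of size 1, 1 block(s) of size 3.
In nonincreasing order the block sizes are [3, 1].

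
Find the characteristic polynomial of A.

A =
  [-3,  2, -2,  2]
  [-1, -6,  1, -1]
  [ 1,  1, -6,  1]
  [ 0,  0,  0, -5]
x^4 + 20*x^3 + 150*x^2 + 500*x + 625

Expanding det(x·I − A) (e.g. by cofactor expansion or by noting that A is similar to its Jordan form J, which has the same characteristic polynomial as A) gives
  χ_A(x) = x^4 + 20*x^3 + 150*x^2 + 500*x + 625
which factors as (x + 5)^4. The eigenvalues (with algebraic multiplicities) are λ = -5 with multiplicity 4.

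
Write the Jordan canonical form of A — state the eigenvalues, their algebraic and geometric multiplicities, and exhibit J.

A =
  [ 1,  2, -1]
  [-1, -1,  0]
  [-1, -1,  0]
J_3(0)

The characteristic polynomial is
  det(x·I − A) = x^3

Eigenvalues and multiplicities (the geometric multiplicity of λ is n − rank(A − λI), which equals the number of Jordan blocks for λ):
  λ = 0: algebraic multiplicity = 3, geometric multiplicity = 1

Determining the block sizes for each eigenvalue:
  λ = 0: one block (gm = 1), so the single block has size am = 3 → block sizes [3]

Assembling the blocks gives a Jordan form
J =
  [0, 1, 0]
  [0, 0, 1]
  [0, 0, 0]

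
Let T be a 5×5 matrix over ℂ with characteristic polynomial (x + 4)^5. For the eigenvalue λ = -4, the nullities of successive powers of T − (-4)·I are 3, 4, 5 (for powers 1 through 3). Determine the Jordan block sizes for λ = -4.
Block sizes for λ = -4: [3, 1, 1]

From the dimensions of kernels of powers, the number of Jordan blocks of size at least j is d_j − d_{j−1} where d_j = dim ker(N^j) (with d_0 = 0). Computing the differences gives [3, 1, 1].
The number of blocks of size exactly k is (#blocks of size ≥ k) − (#blocks of size ≥ k + 1), so the partition is: 2 block(s) of size 1, 1 block(s) of size 3.
In nonincreasing order the block sizes are [3, 1, 1].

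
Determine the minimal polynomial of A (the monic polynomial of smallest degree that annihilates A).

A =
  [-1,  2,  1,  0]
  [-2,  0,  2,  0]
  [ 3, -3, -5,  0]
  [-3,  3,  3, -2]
x^3 + 6*x^2 + 12*x + 8

The characteristic polynomial is χ_A(x) = (x + 2)^4, so the eigenvalues are known. The minimal polynomial is
  m_A(x) = Π_λ (x − λ)^{k_λ}
where k_λ is the size of the *largest* Jordan block for λ (equivalently, the smallest k with (A − λI)^k v = 0 for every generalised eigenvector v of λ).

  λ = -2: largest Jordan block has size 3, contributing (x + 2)^3

So m_A(x) = (x + 2)^3 = x^3 + 6*x^2 + 12*x + 8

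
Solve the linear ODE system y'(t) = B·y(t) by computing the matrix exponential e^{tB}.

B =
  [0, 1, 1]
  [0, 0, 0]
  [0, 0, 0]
e^{tB} =
  [1, t, t]
  [0, 1, 0]
  [0, 0, 1]

Strategy: write B = P · J · P⁻¹ where J is a Jordan canonical form, so e^{tB} = P · e^{tJ} · P⁻¹, and e^{tJ} can be computed block-by-block.

B has Jordan form
J =
  [0, 1, 0]
  [0, 0, 0]
  [0, 0, 0]
(up to reordering of blocks).

Per-block formulas:
  For a 2×2 Jordan block J_2(0): exp(t · J_2(0)) = e^(0t)·(I + t·N), where N is the 2×2 nilpotent shift.
  For a 1×1 block at λ = 0: exp(t · [0]) = [e^(0t)].

After assembling e^{tJ} and conjugating by P, we get:

e^{tB} =
  [1, t, t]
  [0, 1, 0]
  [0, 0, 1]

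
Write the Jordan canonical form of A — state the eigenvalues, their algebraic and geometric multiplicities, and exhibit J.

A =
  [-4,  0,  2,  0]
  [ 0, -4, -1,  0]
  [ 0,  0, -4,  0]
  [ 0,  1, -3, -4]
J_3(-4) ⊕ J_1(-4)

The characteristic polynomial is
  det(x·I − A) = x^4 + 16*x^3 + 96*x^2 + 256*x + 256 = (x + 4)^4

Eigenvalues and multiplicities (the geometric multiplicity of λ is n − rank(A − λI), which equals the number of Jordan blocks for λ):
  λ = -4: algebraic multiplicity = 4, geometric multiplicity = 2

Determining the block sizes for each eigenvalue:
  λ = -4: with am = 4 and gm = 2, the partition is not yet determined (e.g. several partitions of 4 into 2 parts exist). Let N = A − (-4)·I. Computing rank(N^1) = 2, rank(N^2) = 1, rank(N^3) = 0; the number of blocks of size ≥ j is rank(N^{j−1}) − rank(N^j), giving [2, 1, 1]. So we have 1 block(s) of size 3, 1 block(s) of size 1 → block sizes [3, 1]

Assembling the blocks gives a Jordan form
J =
  [-4,  1,  0,  0]
  [ 0, -4,  1,  0]
  [ 0,  0, -4,  0]
  [ 0,  0,  0, -4]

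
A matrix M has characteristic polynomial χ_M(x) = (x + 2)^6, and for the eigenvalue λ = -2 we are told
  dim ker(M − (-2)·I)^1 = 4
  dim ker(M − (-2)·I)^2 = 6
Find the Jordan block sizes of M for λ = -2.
Block sizes for λ = -2: [2, 2, 1, 1]

From the dimensions of kernels of powers, the number of Jordan blocks of size at least j is d_j − d_{j−1} where d_j = dim ker(N^j) (with d_0 = 0). Computing the differences gives [4, 2].
The number of blocks of size exactly k is (#blocks of size ≥ k) − (#blocks of size ≥ k + 1), so the partition is: 2 block(s) of size 1, 2 block(s) of size 2.
In nonincreasing order the block sizes are [2, 2, 1, 1].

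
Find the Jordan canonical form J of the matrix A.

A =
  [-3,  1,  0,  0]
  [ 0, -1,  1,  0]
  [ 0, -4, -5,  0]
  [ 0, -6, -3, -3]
J_3(-3) ⊕ J_1(-3)

The characteristic polynomial is
  det(x·I − A) = x^4 + 12*x^3 + 54*x^2 + 108*x + 81 = (x + 3)^4

Eigenvalues and multiplicities (the geometric multiplicity of λ is n − rank(A − λI), which equals the number of Jordan blocks for λ):
  λ = -3: algebraic multiplicity = 4, geometric multiplicity = 2

Determining the block sizes for each eigenvalue:
  λ = -3: with am = 4 and gm = 2, the partition is not yet determined (e.g. several partitions of 4 into 2 parts exist). Let N = A − (-3)·I. Computing rank(N^1) = 2, rank(N^2) = 1, rank(N^3) = 0; the number of blocks of size ≥ j is rank(N^{j−1}) − rank(N^j), giving [2, 1, 1]. So we have 1 block(s) of size 3, 1 block(s) of size 1 → block sizes [3, 1]

Assembling the blocks gives a Jordan form
J =
  [-3,  1,  0,  0]
  [ 0, -3,  1,  0]
  [ 0,  0, -3,  0]
  [ 0,  0,  0, -3]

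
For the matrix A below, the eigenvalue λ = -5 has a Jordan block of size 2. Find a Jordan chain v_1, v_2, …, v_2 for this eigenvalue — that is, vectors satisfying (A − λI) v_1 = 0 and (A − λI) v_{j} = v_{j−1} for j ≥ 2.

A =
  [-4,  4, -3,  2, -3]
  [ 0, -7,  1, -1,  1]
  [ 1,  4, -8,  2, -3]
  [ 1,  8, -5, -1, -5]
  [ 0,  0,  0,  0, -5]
A Jordan chain for λ = -5 of length 2:
v_1 = (1, 0, 1, 1, 0)ᵀ
v_2 = (1, 0, 0, 0, 0)ᵀ

Let N = A − (-5)·I. We want v_2 with N^2 v_2 = 0 but N^1 v_2 ≠ 0; then v_{j-1} := N · v_j for j = 2, …, 2.

Pick v_2 = (1, 0, 0, 0, 0)ᵀ.
Then v_1 = N · v_2 = (1, 0, 1, 1, 0)ᵀ.

Sanity check: (A − (-5)·I) v_1 = (0, 0, 0, 0, 0)ᵀ = 0. ✓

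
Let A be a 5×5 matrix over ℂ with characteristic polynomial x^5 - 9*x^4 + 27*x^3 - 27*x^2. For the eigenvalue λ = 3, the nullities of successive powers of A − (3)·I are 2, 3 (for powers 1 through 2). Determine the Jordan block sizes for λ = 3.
Block sizes for λ = 3: [2, 1]

From the dimensions of kernels of powers, the number of Jordan blocks of size at least j is d_j − d_{j−1} where d_j = dim ker(N^j) (with d_0 = 0). Computing the differences gives [2, 1].
The number of blocks of size exactly k is (#blocks of size ≥ k) − (#blocks of size ≥ k + 1), so the partition is: 1 block(s) of size 1, 1 block(s) of size 2.
In nonincreasing order the block sizes are [2, 1].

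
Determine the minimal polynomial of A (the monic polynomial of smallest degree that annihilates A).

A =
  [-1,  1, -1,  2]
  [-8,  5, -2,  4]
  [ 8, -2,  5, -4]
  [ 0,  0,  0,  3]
x^2 - 6*x + 9

The characteristic polynomial is χ_A(x) = (x - 3)^4, so the eigenvalues are known. The minimal polynomial is
  m_A(x) = Π_λ (x − λ)^{k_λ}
where k_λ is the size of the *largest* Jordan block for λ (equivalently, the smallest k with (A − λI)^k v = 0 for every generalised eigenvector v of λ).

  λ = 3: largest Jordan block has size 2, contributing (x − 3)^2

So m_A(x) = (x - 3)^2 = x^2 - 6*x + 9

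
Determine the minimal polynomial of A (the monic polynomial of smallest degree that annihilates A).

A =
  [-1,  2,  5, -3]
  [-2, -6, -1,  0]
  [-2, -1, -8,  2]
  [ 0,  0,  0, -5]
x^3 + 15*x^2 + 75*x + 125

The characteristic polynomial is χ_A(x) = (x + 5)^4, so the eigenvalues are known. The minimal polynomial is
  m_A(x) = Π_λ (x − λ)^{k_λ}
where k_λ is the size of the *largest* Jordan block for λ (equivalently, the smallest k with (A − λI)^k v = 0 for every generalised eigenvector v of λ).

  λ = -5: largest Jordan block has size 3, contributing (x + 5)^3

So m_A(x) = (x + 5)^3 = x^3 + 15*x^2 + 75*x + 125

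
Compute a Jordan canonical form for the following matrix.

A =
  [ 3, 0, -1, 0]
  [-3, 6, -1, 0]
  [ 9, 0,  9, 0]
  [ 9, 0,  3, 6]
J_2(6) ⊕ J_1(6) ⊕ J_1(6)

The characteristic polynomial is
  det(x·I − A) = x^4 - 24*x^3 + 216*x^2 - 864*x + 1296 = (x - 6)^4

Eigenvalues and multiplicities (the geometric multiplicity of λ is n − rank(A − λI), which equals the number of Jordan blocks for λ):
  λ = 6: algebraic multiplicity = 4, geometric multiplicity = 3

Determining the block sizes for each eigenvalue:
  λ = 6: 3 blocks summing to 4 forces exactly one block of size 2 and the rest size 1 → block sizes [2, 1, 1]

Assembling the blocks gives a Jordan form
J =
  [6, 1, 0, 0]
  [0, 6, 0, 0]
  [0, 0, 6, 0]
  [0, 0, 0, 6]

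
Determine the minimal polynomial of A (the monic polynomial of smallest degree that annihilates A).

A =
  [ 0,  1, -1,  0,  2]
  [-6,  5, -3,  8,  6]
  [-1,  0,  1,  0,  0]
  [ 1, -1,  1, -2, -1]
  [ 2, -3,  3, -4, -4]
x^3

The characteristic polynomial is χ_A(x) = x^5, so the eigenvalues are known. The minimal polynomial is
  m_A(x) = Π_λ (x − λ)^{k_λ}
where k_λ is the size of the *largest* Jordan block for λ (equivalently, the smallest k with (A − λI)^k v = 0 for every generalised eigenvector v of λ).

  λ = 0: largest Jordan block has size 3, contributing (x − 0)^3

So m_A(x) = x^3 = x^3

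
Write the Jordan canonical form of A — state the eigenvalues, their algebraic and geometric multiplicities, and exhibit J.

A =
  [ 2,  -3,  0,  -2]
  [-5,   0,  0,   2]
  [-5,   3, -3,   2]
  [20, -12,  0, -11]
J_2(-3) ⊕ J_1(-3) ⊕ J_1(-3)

The characteristic polynomial is
  det(x·I − A) = x^4 + 12*x^3 + 54*x^2 + 108*x + 81 = (x + 3)^4

Eigenvalues and multiplicities (the geometric multiplicity of λ is n − rank(A − λI), which equals the number of Jordan blocks for λ):
  λ = -3: algebraic multiplicity = 4, geometric multiplicity = 3

Determining the block sizes for each eigenvalue:
  λ = -3: 3 blocks summing to 4 forces exactly one block of size 2 and the rest size 1 → block sizes [2, 1, 1]

Assembling the blocks gives a Jordan form
J =
  [-3,  1,  0,  0]
  [ 0, -3,  0,  0]
  [ 0,  0, -3,  0]
  [ 0,  0,  0, -3]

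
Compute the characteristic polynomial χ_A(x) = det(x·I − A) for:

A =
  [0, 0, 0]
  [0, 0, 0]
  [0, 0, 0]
x^3

Expanding det(x·I − A) (e.g. by cofactor expansion or by noting that A is similar to its Jordan form J, which has the same characteristic polynomial as A) gives
  χ_A(x) = x^3
which factors as x^3. The eigenvalues (with algebraic multiplicities) are λ = 0 with multiplicity 3.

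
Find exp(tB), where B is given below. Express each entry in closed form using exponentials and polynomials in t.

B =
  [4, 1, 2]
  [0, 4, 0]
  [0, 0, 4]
e^{tB} =
  [exp(4*t), t*exp(4*t), 2*t*exp(4*t)]
  [0, exp(4*t), 0]
  [0, 0, exp(4*t)]

Strategy: write B = P · J · P⁻¹ where J is a Jordan canonical form, so e^{tB} = P · e^{tJ} · P⁻¹, and e^{tJ} can be computed block-by-block.

B has Jordan form
J =
  [4, 1, 0]
  [0, 4, 0]
  [0, 0, 4]
(up to reordering of blocks).

Per-block formulas:
  For a 2×2 Jordan block J_2(4): exp(t · J_2(4)) = e^(4t)·(I + t·N), where N is the 2×2 nilpotent shift.
  For a 1×1 block at λ = 4: exp(t · [4]) = [e^(4t)].

After assembling e^{tJ} and conjugating by P, we get:

e^{tB} =
  [exp(4*t), t*exp(4*t), 2*t*exp(4*t)]
  [0, exp(4*t), 0]
  [0, 0, exp(4*t)]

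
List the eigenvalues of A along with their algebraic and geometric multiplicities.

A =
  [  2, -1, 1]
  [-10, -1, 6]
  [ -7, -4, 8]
λ = 3: alg = 3, geom = 1

Step 1 — factor the characteristic polynomial to read off the algebraic multiplicities:
  χ_A(x) = (x - 3)^3

Step 2 — compute geometric multiplicities via the rank-nullity identity g(λ) = n − rank(A − λI):
  rank(A − (3)·I) = 2, so dim ker(A − (3)·I) = n − 2 = 1

Summary:
  λ = 3: algebraic multiplicity = 3, geometric multiplicity = 1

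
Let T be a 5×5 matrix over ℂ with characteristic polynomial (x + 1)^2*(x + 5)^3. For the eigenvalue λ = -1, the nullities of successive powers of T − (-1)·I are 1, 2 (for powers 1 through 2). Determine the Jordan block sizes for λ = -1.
Block sizes for λ = -1: [2]

From the dimensions of kernels of powers, the number of Jordan blocks of size at least j is d_j − d_{j−1} where d_j = dim ker(N^j) (with d_0 = 0). Computing the differences gives [1, 1].
The number of blocks of size exactly k is (#blocks of size ≥ k) − (#blocks of size ≥ k + 1), so the partition is: 1 block(s) of size 2.
In nonincreasing order the block sizes are [2].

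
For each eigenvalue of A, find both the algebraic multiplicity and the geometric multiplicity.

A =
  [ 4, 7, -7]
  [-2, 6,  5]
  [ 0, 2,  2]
λ = 4: alg = 3, geom = 1

Step 1 — factor the characteristic polynomial to read off the algebraic multiplicities:
  χ_A(x) = (x - 4)^3

Step 2 — compute geometric multiplicities via the rank-nullity identity g(λ) = n − rank(A − λI):
  rank(A − (4)·I) = 2, so dim ker(A − (4)·I) = n − 2 = 1

Summary:
  λ = 4: algebraic multiplicity = 3, geometric multiplicity = 1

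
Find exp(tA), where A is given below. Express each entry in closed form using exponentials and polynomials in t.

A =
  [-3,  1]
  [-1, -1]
e^{tA} =
  [-t*exp(-2*t) + exp(-2*t), t*exp(-2*t)]
  [-t*exp(-2*t), t*exp(-2*t) + exp(-2*t)]

Strategy: write A = P · J · P⁻¹ where J is a Jordan canonical form, so e^{tA} = P · e^{tJ} · P⁻¹, and e^{tJ} can be computed block-by-block.

A has Jordan form
J =
  [-2,  1]
  [ 0, -2]
(up to reordering of blocks).

Per-block formulas:
  For a 2×2 Jordan block J_2(-2): exp(t · J_2(-2)) = e^(-2t)·(I + t·N), where N is the 2×2 nilpotent shift.

After assembling e^{tJ} and conjugating by P, we get:

e^{tA} =
  [-t*exp(-2*t) + exp(-2*t), t*exp(-2*t)]
  [-t*exp(-2*t), t*exp(-2*t) + exp(-2*t)]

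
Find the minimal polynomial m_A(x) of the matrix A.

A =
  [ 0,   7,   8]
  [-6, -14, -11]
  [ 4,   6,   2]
x^3 + 12*x^2 + 48*x + 64

The characteristic polynomial is χ_A(x) = (x + 4)^3, so the eigenvalues are known. The minimal polynomial is
  m_A(x) = Π_λ (x − λ)^{k_λ}
where k_λ is the size of the *largest* Jordan block for λ (equivalently, the smallest k with (A − λI)^k v = 0 for every generalised eigenvector v of λ).

  λ = -4: largest Jordan block has size 3, contributing (x + 4)^3

So m_A(x) = (x + 4)^3 = x^3 + 12*x^2 + 48*x + 64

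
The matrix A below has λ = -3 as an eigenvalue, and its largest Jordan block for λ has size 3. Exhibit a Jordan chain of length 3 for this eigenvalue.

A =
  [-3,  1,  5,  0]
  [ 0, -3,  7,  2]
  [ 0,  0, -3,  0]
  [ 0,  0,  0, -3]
A Jordan chain for λ = -3 of length 3:
v_1 = (7, 0, 0, 0)ᵀ
v_2 = (5, 7, 0, 0)ᵀ
v_3 = (0, 0, 1, 0)ᵀ

Let N = A − (-3)·I. We want v_3 with N^3 v_3 = 0 but N^2 v_3 ≠ 0; then v_{j-1} := N · v_j for j = 3, …, 2.

Pick v_3 = (0, 0, 1, 0)ᵀ.
Then v_2 = N · v_3 = (5, 7, 0, 0)ᵀ.
Then v_1 = N · v_2 = (7, 0, 0, 0)ᵀ.

Sanity check: (A − (-3)·I) v_1 = (0, 0, 0, 0)ᵀ = 0. ✓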